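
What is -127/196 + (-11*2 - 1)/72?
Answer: -3413/3528 ≈ -0.96740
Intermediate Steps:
-127/196 + (-11*2 - 1)/72 = -127*1/196 + (-22 - 1)*(1/72) = -127/196 - 23*1/72 = -127/196 - 23/72 = -3413/3528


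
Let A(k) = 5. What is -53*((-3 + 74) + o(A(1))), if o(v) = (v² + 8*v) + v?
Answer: -7473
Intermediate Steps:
o(v) = v² + 9*v
-53*((-3 + 74) + o(A(1))) = -53*((-3 + 74) + 5*(9 + 5)) = -53*(71 + 5*14) = -53*(71 + 70) = -53*141 = -7473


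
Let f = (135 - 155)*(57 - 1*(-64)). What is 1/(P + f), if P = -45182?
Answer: -1/47602 ≈ -2.1008e-5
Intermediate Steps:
f = -2420 (f = -20*(57 + 64) = -20*121 = -2420)
1/(P + f) = 1/(-45182 - 2420) = 1/(-47602) = -1/47602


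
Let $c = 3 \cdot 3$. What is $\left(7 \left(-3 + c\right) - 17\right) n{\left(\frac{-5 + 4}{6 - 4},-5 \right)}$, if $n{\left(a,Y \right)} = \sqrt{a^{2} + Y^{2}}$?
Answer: $\frac{25 \sqrt{101}}{2} \approx 125.62$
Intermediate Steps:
$c = 9$
$n{\left(a,Y \right)} = \sqrt{Y^{2} + a^{2}}$
$\left(7 \left(-3 + c\right) - 17\right) n{\left(\frac{-5 + 4}{6 - 4},-5 \right)} = \left(7 \left(-3 + 9\right) - 17\right) \sqrt{\left(-5\right)^{2} + \left(\frac{-5 + 4}{6 - 4}\right)^{2}} = \left(7 \cdot 6 - 17\right) \sqrt{25 + \left(- \frac{1}{2}\right)^{2}} = \left(42 - 17\right) \sqrt{25 + \left(\left(-1\right) \frac{1}{2}\right)^{2}} = 25 \sqrt{25 + \left(- \frac{1}{2}\right)^{2}} = 25 \sqrt{25 + \frac{1}{4}} = 25 \sqrt{\frac{101}{4}} = 25 \frac{\sqrt{101}}{2} = \frac{25 \sqrt{101}}{2}$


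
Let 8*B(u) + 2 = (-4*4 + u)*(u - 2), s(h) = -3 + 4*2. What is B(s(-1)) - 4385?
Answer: -35115/8 ≈ -4389.4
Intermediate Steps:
s(h) = 5 (s(h) = -3 + 8 = 5)
B(u) = -1/4 + (-16 + u)*(-2 + u)/8 (B(u) = -1/4 + ((-4*4 + u)*(u - 2))/8 = -1/4 + ((-16 + u)*(-2 + u))/8 = -1/4 + (-16 + u)*(-2 + u)/8)
B(s(-1)) - 4385 = (15/4 - 9/4*5 + (1/8)*5**2) - 4385 = (15/4 - 45/4 + (1/8)*25) - 4385 = (15/4 - 45/4 + 25/8) - 4385 = -35/8 - 4385 = -35115/8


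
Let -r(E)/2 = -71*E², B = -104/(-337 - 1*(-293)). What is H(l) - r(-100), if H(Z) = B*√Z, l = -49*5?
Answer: -1420000 + 182*I*√5/11 ≈ -1.42e+6 + 36.997*I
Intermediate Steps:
B = 26/11 (B = -104/(-337 + 293) = -104/(-44) = -104*(-1/44) = 26/11 ≈ 2.3636)
l = -245
r(E) = 142*E² (r(E) = -(-142)*E² = 142*E²)
H(Z) = 26*√Z/11
H(l) - r(-100) = 26*√(-245)/11 - 142*(-100)² = 26*(7*I*√5)/11 - 142*10000 = 182*I*√5/11 - 1*1420000 = 182*I*√5/11 - 1420000 = -1420000 + 182*I*√5/11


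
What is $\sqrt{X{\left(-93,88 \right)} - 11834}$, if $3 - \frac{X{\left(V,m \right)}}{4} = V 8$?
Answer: $i \sqrt{8846} \approx 94.053 i$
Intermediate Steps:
$X{\left(V,m \right)} = 12 - 32 V$ ($X{\left(V,m \right)} = 12 - 4 V 8 = 12 - 4 \cdot 8 V = 12 - 32 V$)
$\sqrt{X{\left(-93,88 \right)} - 11834} = \sqrt{\left(12 - -2976\right) - 11834} = \sqrt{\left(12 + 2976\right) - 11834} = \sqrt{2988 - 11834} = \sqrt{-8846} = i \sqrt{8846}$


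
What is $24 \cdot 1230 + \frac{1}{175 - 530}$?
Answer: $\frac{10479599}{355} \approx 29520.0$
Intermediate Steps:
$24 \cdot 1230 + \frac{1}{175 - 530} = 29520 + \frac{1}{-355} = 29520 - \frac{1}{355} = \frac{10479599}{355}$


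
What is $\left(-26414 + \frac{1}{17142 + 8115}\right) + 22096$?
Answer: $- \frac{109059725}{25257} \approx -4318.0$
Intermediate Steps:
$\left(-26414 + \frac{1}{17142 + 8115}\right) + 22096 = \left(-26414 + \frac{1}{25257}\right) + 22096 = - \frac{667138397}{25257} + 22096 = - \frac{109059725}{25257}$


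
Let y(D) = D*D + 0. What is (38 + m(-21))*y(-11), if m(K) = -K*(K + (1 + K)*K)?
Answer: 1018457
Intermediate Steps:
m(K) = -K*(K + K*(1 + K))
y(D) = D² (y(D) = D² + 0 = D²)
(38 + m(-21))*y(-11) = (38 + (-21)²*(-2 - 1*(-21)))*(-11)² = (38 + 441*(-2 + 21))*121 = (38 + 441*19)*121 = (38 + 8379)*121 = 8417*121 = 1018457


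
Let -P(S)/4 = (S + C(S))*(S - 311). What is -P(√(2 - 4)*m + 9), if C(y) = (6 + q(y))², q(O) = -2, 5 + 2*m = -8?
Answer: -30538 + 7202*I*√2 ≈ -30538.0 + 10185.0*I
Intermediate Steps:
m = -13/2 (m = -5/2 + (½)*(-8) = -5/2 - 4 = -13/2 ≈ -6.5000)
C(y) = 16 (C(y) = (6 - 2)² = 4² = 16)
P(S) = -4*(-311 + S)*(16 + S) (P(S) = -4*(S + 16)*(S - 311) = -4*(16 + S)*(-311 + S) = -4*(-311 + S)*(16 + S))
-P(√(2 - 4)*m + 9) = -(19904 - 4*(√(2 - 4)*(-13/2) + 9)² + 1180*(√(2 - 4)*(-13/2) + 9)) = -(19904 - 4*(√(-2)*(-13/2) + 9)² + 1180*(√(-2)*(-13/2) + 9)) = -(19904 - 4*((I*√2)*(-13/2) + 9)² + 1180*((I*√2)*(-13/2) + 9)) = -(19904 - 4*(-13*I*√2/2 + 9)² + 1180*(-13*I*√2/2 + 9)) = -(19904 - 4*(9 - 13*I*√2/2)² + 1180*(9 - 13*I*√2/2)) = -(19904 - 4*(9 - 13*I*√2/2)² + (10620 - 7670*I*√2)) = -(30524 - 4*(9 - 13*I*√2/2)² - 7670*I*√2) = -30524 + 4*(9 - 13*I*√2/2)² + 7670*I*√2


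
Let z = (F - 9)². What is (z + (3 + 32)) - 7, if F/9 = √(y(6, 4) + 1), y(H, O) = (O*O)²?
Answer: 20926 - 162*√257 ≈ 18329.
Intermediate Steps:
y(H, O) = O⁴ (y(H, O) = (O²)² = O⁴)
F = 9*√257 (F = 9*√(4⁴ + 1) = 9*√(256 + 1) = 9*√257 ≈ 144.28)
z = (-9 + 9*√257)² (z = (9*√257 - 9)² = (-9 + 9*√257)² ≈ 18301.)
(z + (3 + 32)) - 7 = ((20898 - 162*√257) + (3 + 32)) - 7 = ((20898 - 162*√257) + 35) - 7 = (20933 - 162*√257) - 7 = 20926 - 162*√257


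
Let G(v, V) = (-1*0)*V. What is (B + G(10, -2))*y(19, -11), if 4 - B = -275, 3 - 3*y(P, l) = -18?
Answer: 1953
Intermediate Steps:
y(P, l) = 7 (y(P, l) = 1 - ⅓*(-18) = 1 + 6 = 7)
G(v, V) = 0 (G(v, V) = 0*V = 0)
B = 279 (B = 4 - 1*(-275) = 4 + 275 = 279)
(B + G(10, -2))*y(19, -11) = (279 + 0)*7 = 279*7 = 1953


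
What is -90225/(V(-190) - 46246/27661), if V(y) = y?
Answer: 2495713725/5301836 ≈ 470.73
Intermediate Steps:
-90225/(V(-190) - 46246/27661) = -90225/(-190 - 46246/27661) = -90225/(-5301836/27661) = -90225*(-27661/5301836) = 2495713725/5301836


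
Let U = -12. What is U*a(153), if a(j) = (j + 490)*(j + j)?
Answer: -2361096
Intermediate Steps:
a(j) = 2*j*(490 + j) (a(j) = (490 + j)*(2*j) = 2*j*(490 + j))
U*a(153) = -24*153*(490 + 153) = -24*153*643 = -12*196758 = -2361096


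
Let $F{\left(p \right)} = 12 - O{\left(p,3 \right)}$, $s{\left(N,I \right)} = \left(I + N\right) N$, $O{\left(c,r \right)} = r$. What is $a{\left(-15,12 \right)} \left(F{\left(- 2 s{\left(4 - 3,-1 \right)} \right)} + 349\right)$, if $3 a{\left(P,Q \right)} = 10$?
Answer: $\frac{3580}{3} \approx 1193.3$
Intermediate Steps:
$s{\left(N,I \right)} = N \left(I + N\right)$
$a{\left(P,Q \right)} = \frac{10}{3}$ ($a{\left(P,Q \right)} = \frac{1}{3} \cdot 10 = \frac{10}{3}$)
$F{\left(p \right)} = 9$ ($F{\left(p \right)} = 12 - 3 = 9$)
$a{\left(-15,12 \right)} \left(F{\left(- 2 s{\left(4 - 3,-1 \right)} \right)} + 349\right) = \frac{10 \left(9 + 349\right)}{3} = \frac{10}{3} \cdot 358 = \frac{3580}{3}$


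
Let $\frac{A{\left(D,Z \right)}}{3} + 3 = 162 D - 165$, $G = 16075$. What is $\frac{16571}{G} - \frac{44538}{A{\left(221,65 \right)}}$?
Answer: $\frac{175920782}{286408275} \approx 0.61423$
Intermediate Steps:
$A{\left(D,Z \right)} = -504 + 486 D$ ($A{\left(D,Z \right)} = -9 + 3 \left(162 D - 165\right) = -9 + 3 \left(-165 + 162 D\right) = -9 + \left(-495 + 486 D\right) = -504 + 486 D$)
$\frac{16571}{G} - \frac{44538}{A{\left(221,65 \right)}} = \frac{16571}{16075} - \frac{44538}{-504 + 486 \cdot 221} = 16571 \cdot \frac{1}{16075} - \frac{44538}{-504 + 107406} = \frac{16571}{16075} - \frac{44538}{106902} = \frac{16571}{16075} - \frac{7423}{17817} = \frac{175920782}{286408275}$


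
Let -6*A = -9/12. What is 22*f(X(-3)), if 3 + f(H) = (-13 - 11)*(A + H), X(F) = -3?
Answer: 1452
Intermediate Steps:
A = 1/8 (A = -(-3)/(2*12) = -1/6*(-3/4) = 1/8 ≈ 0.12500)
f(H) = -6 - 24*H (f(H) = -3 + (-13 - 11)*(1/8 + H) = -3 - 24*(1/8 + H) = -3 + (-3 - 24*H) = -6 - 24*H)
22*f(X(-3)) = 22*(-6 - 24*(-3)) = 22*(-6 + 72) = 22*66 = 1452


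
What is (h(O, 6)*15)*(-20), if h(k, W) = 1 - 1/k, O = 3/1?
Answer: -200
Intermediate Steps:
O = 3 (O = 3*1 = 3)
(h(O, 6)*15)*(-20) = (((-1 + 3)/3)*15)*(-20) = (((1/3)*2)*15)*(-20) = ((2/3)*15)*(-20) = 10*(-20) = -200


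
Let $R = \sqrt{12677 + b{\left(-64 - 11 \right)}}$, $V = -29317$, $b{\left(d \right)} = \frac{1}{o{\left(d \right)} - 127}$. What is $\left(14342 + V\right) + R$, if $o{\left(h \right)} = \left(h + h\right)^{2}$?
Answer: $-14975 + \frac{\sqrt{6345486684706}}{22373} \approx -14862.0$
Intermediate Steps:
$o{\left(h \right)} = 4 h^{2}$ ($o{\left(h \right)} = \left(2 h\right)^{2} = 4 h^{2}$)
$b{\left(d \right)} = \frac{1}{-127 + 4 d^{2}}$ ($b{\left(d \right)} = \frac{1}{4 d^{2} - 127} = \frac{1}{-127 + 4 d^{2}}$)
$R = \frac{\sqrt{6345486684706}}{22373}$ ($R = \sqrt{12677 + \frac{1}{-127 + 4 \left(-64 - 11\right)^{2}}} = \sqrt{12677 + \frac{1}{-127 + 4 \left(-75\right)^{2}}} = \sqrt{12677 + \frac{1}{-127 + 4 \cdot 5625}} = \sqrt{12677 + \frac{1}{-127 + 22500}} = \sqrt{12677 + \frac{1}{22373}} = \sqrt{\frac{283622522}{22373}} = \frac{\sqrt{6345486684706}}{22373} \approx 112.59$)
$\left(14342 + V\right) + R = \left(14342 - 29317\right) + \frac{\sqrt{6345486684706}}{22373} = -14975 + \frac{\sqrt{6345486684706}}{22373}$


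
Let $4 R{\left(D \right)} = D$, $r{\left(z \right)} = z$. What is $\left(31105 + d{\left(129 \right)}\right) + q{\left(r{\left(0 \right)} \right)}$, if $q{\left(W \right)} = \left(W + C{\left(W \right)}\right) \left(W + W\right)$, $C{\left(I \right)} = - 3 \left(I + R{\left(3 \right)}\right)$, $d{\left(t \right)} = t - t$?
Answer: $31105$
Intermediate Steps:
$d{\left(t \right)} = 0$
$R{\left(D \right)} = \frac{D}{4}$
$C{\left(I \right)} = - \frac{9}{4} - 3 I$ ($C{\left(I \right)} = - 3 \left(I + \frac{1}{4} \cdot 3\right) = - 3 \left(I + \frac{3}{4}\right) = - 3 \left(\frac{3}{4} + I\right) = - \frac{9}{4} - 3 I$)
$q{\left(W \right)} = 2 W \left(- \frac{9}{4} - 2 W\right)$ ($q{\left(W \right)} = \left(W - \left(\frac{9}{4} + 3 W\right)\right) \left(W + W\right) = \left(- \frac{9}{4} - 2 W\right) 2 W = 2 W \left(- \frac{9}{4} - 2 W\right)$)
$\left(31105 + d{\left(129 \right)}\right) + q{\left(r{\left(0 \right)} \right)} = \left(31105 + 0\right) - 0 \left(9 + 8 \cdot 0\right) = 31105 - 0 \left(9 + 0\right) = 31105 - 0 \cdot 9 = 31105 + 0 = 31105$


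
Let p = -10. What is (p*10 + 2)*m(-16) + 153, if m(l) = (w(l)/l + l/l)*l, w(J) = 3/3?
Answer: 1623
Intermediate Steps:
w(J) = 1 (w(J) = 3*(⅓) = 1)
m(l) = l*(1 + 1/l) (m(l) = (1/l + l/l)*l = (1/l + 1)*l = (1 + 1/l)*l = l*(1 + 1/l))
(p*10 + 2)*m(-16) + 153 = (-10*10 + 2)*(1 - 16) + 153 = (-100 + 2)*(-15) + 153 = -98*(-15) + 153 = 1470 + 153 = 1623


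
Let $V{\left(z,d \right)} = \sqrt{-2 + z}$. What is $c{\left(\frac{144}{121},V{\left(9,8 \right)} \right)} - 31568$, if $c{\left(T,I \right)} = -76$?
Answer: $-31644$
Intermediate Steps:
$c{\left(\frac{144}{121},V{\left(9,8 \right)} \right)} - 31568 = -76 - 31568 = -31644$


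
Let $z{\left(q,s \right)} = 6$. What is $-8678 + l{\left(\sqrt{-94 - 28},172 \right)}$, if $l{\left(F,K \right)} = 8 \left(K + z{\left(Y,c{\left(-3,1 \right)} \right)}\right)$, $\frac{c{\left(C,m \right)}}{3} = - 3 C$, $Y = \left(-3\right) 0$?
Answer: $-7254$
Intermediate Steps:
$Y = 0$
$c{\left(C,m \right)} = - 9 C$ ($c{\left(C,m \right)} = 3 \left(- 3 C\right) = - 9 C$)
$l{\left(F,K \right)} = 48 + 8 K$ ($l{\left(F,K \right)} = 8 \left(K + 6\right) = 8 \left(6 + K\right) = 48 + 8 K$)
$-8678 + l{\left(\sqrt{-94 - 28},172 \right)} = -8678 + \left(48 + 8 \cdot 172\right) = -8678 + \left(48 + 1376\right) = -8678 + 1424 = -7254$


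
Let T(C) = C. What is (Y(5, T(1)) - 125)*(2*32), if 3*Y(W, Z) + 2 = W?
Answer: -7936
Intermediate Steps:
Y(W, Z) = -2/3 + W/3
(Y(5, T(1)) - 125)*(2*32) = ((-2/3 + (1/3)*5) - 125)*(2*32) = ((-2/3 + 5/3) - 125)*64 = (1 - 125)*64 = -124*64 = -7936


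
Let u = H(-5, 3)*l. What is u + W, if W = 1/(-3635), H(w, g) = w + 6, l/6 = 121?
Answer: 2639009/3635 ≈ 726.00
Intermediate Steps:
l = 726 (l = 6*121 = 726)
H(w, g) = 6 + w
u = 726 (u = (6 - 5)*726 = 1*726 = 726)
W = -1/3635 ≈ -0.00027510
u + W = 726 - 1/3635 = 2639009/3635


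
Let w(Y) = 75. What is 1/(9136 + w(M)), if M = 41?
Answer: 1/9211 ≈ 0.00010857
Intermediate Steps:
1/(9136 + w(M)) = 1/(9136 + 75) = 1/9211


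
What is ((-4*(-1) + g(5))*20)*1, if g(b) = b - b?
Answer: 80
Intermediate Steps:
g(b) = 0
((-4*(-1) + g(5))*20)*1 = ((-4*(-1) + 0)*20)*1 = ((4 + 0)*20)*1 = (4*20)*1 = 80*1 = 80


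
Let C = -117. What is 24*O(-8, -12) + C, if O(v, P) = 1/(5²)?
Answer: -2901/25 ≈ -116.04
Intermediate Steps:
O(v, P) = 1/25
24*O(-8, -12) + C = 24*(1/25) - 117 = 24/25 - 117 = -2901/25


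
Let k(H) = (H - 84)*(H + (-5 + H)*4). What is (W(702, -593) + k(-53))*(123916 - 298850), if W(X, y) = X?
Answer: -6953101698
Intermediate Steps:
k(H) = (-84 + H)*(-20 + 5*H) (k(H) = (-84 + H)*(H + (-20 + 4*H)) = (-84 + H)*(-20 + 5*H))
(W(702, -593) + k(-53))*(123916 - 298850) = (702 + (1680 - 440*(-53) + 5*(-53)²))*(123916 - 298850) = (702 + (1680 + 23320 + 5*2809))*(-174934) = (702 + (1680 + 23320 + 14045))*(-174934) = (702 + 39045)*(-174934) = 39747*(-174934) = -6953101698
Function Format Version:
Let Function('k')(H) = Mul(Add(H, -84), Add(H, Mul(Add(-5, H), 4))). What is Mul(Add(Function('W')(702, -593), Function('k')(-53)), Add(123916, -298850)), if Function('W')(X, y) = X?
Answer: -6953101698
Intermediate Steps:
Function('k')(H) = Mul(Add(-84, H), Add(-20, Mul(5, H))) (Function('k')(H) = Mul(Add(-84, H), Add(H, Add(-20, Mul(4, H)))) = Mul(Add(-84, H), Add(-20, Mul(5, H))))
Mul(Add(Function('W')(702, -593), Function('k')(-53)), Add(123916, -298850)) = Mul(Add(702, Add(1680, Mul(-440, -53), Mul(5, Pow(-53, 2)))), Add(123916, -298850)) = Mul(Add(702, Add(1680, 23320, Mul(5, 2809))), -174934) = Mul(Add(702, Add(1680, 23320, 14045)), -174934) = Mul(Add(702, 39045), -174934) = Mul(39747, -174934) = -6953101698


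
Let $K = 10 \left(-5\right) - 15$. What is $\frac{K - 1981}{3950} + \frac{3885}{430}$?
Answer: $\frac{1446597}{169850} \approx 8.5169$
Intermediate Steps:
$K = -65$ ($K = -50 - 15 = -65$)
$\frac{K - 1981}{3950} + \frac{3885}{430} = \frac{-65 - 1981}{3950} + \frac{3885}{430} = \left(-2046\right) \frac{1}{3950} + 3885 \cdot \frac{1}{430} = - \frac{1023}{1975} + \frac{777}{86} = \frac{1446597}{169850}$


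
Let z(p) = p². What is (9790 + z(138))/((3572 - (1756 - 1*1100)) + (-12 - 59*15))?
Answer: 28834/2019 ≈ 14.281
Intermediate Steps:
(9790 + z(138))/((3572 - (1756 - 1*1100)) + (-12 - 59*15)) = (9790 + 138²)/((3572 - (1756 - 1*1100)) + (-12 - 59*15)) = (9790 + 19044)/((3572 - (1756 - 1100)) + (-12 - 885)) = 28834/((3572 - 1*656) - 897) = 28834/((3572 - 656) - 897) = 28834/(2916 - 897) = 28834/2019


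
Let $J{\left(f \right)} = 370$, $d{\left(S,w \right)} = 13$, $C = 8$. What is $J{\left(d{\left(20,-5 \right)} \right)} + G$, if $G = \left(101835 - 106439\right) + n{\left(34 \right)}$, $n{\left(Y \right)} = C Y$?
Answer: $-3962$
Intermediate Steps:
$n{\left(Y \right)} = 8 Y$
$G = -4332$ ($G = \left(101835 - 106439\right) + 8 \cdot 34 = -4604 + 272 = -4332$)
$J{\left(d{\left(20,-5 \right)} \right)} + G = 370 - 4332 = -3962$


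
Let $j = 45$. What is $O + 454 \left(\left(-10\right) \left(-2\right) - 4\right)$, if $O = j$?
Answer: $7309$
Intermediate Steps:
$O = 45$
$O + 454 \left(\left(-10\right) \left(-2\right) - 4\right) = 45 + 454 \left(\left(-10\right) \left(-2\right) - 4\right) = 45 + 454 \left(20 - 4\right) = 45 + 454 \cdot 16 = 45 + 7264 = 7309$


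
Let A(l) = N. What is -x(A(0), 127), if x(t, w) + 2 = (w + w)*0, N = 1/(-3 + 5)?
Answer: 2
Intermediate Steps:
N = ½ (N = 1/2 = ½ ≈ 0.50000)
A(l) = ½
x(t, w) = -2 (x(t, w) = -2 + (w + w)*0 = -2 + (2*w)*0 = -2 + 0 = -2)
-x(A(0), 127) = -1*(-2) = 2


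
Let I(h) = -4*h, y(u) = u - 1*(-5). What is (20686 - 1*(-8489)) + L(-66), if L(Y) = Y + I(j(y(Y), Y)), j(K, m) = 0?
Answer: 29109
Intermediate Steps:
y(u) = 5 + u (y(u) = u + 5 = 5 + u)
L(Y) = Y (L(Y) = Y - 4*0 = Y + 0 = Y)
(20686 - 1*(-8489)) + L(-66) = (20686 - 1*(-8489)) - 66 = (20686 + 8489) - 66 = 29175 - 66 = 29109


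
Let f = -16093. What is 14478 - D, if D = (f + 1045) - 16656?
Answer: 46182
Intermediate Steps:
D = -31704 (D = (-16093 + 1045) - 16656 = -15048 - 16656 = -31704)
14478 - D = 14478 - 1*(-31704) = 14478 + 31704 = 46182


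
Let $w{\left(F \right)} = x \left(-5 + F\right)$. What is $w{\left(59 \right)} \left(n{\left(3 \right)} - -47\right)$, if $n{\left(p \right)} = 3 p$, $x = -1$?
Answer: $-3024$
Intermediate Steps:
$w{\left(F \right)} = 5 - F$ ($w{\left(F \right)} = - (-5 + F) = 5 - F$)
$w{\left(59 \right)} \left(n{\left(3 \right)} - -47\right) = \left(5 - 59\right) \left(3 \cdot 3 - -47\right) = \left(5 - 59\right) \left(9 + 47\right) = \left(-54\right) 56 = -3024$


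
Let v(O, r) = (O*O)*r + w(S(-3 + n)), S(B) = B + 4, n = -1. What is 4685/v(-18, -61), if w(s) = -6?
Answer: -937/3954 ≈ -0.23698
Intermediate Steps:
S(B) = 4 + B
v(O, r) = -6 + r*O² (v(O, r) = (O*O)*r - 6 = O²*r - 6 = r*O² - 6 = -6 + r*O²)
4685/v(-18, -61) = 4685/(-6 - 61*(-18)²) = 4685/(-6 - 61*324) = 4685/(-6 - 19764) = 4685/(-19770) = 4685*(-1/19770) = -937/3954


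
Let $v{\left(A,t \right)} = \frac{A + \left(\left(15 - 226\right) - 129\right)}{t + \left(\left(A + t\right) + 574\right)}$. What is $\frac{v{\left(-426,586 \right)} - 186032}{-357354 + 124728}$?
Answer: $\frac{122781503}{153533160} \approx 0.79971$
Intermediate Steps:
$v{\left(A,t \right)} = \frac{-340 + A}{574 + A + 2 t}$ ($v{\left(A,t \right)} = \frac{A - 340}{t + \left(574 + A + t\right)} = \frac{A - 340}{574 + A + 2 t} = \frac{-340 + A}{574 + A + 2 t}$)
$\frac{v{\left(-426,586 \right)} - 186032}{-357354 + 124728} = \frac{\frac{-340 - 426}{574 - 426 + 2 \cdot 586} - 186032}{-357354 + 124728} = \frac{\frac{1}{574 - 426 + 1172} \left(-766\right) - 186032}{-232626} = \left(\frac{1}{1320} \left(-766\right) - 186032\right) \left(- \frac{1}{232626}\right) = \left(- \frac{383}{660} - 186032\right) \left(- \frac{1}{232626}\right) = \left(- \frac{122781503}{660}\right) \left(- \frac{1}{232626}\right) = \frac{122781503}{153533160}$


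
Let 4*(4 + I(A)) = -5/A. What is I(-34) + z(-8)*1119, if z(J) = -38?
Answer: -5783531/136 ≈ -42526.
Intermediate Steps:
I(A) = -4 - 5/(4*A) (I(A) = -4 + (-5/A)/4 = -4 - 5/(4*A))
I(-34) + z(-8)*1119 = (-4 - 5/4/(-34)) - 38*1119 = (-4 - 5/4*(-1/34)) - 42522 = (-4 + 5/136) - 42522 = -539/136 - 42522 = -5783531/136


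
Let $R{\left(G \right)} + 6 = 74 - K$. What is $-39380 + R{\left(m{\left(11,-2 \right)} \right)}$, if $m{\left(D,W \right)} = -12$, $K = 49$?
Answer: $-39361$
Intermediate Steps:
$R{\left(G \right)} = 19$ ($R{\left(G \right)} = -6 + \left(74 - 49\right) = -6 + 25 = 19$)
$-39380 + R{\left(m{\left(11,-2 \right)} \right)} = -39380 + 19 = -39361$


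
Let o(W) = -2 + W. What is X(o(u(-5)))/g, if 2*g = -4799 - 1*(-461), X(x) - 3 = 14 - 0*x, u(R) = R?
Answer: -17/2169 ≈ -0.0078377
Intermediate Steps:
X(x) = 17 (X(x) = 3 + (14 - 0*x) = 3 + (14 - 1*0) = 3 + (14 + 0) = 3 + 14 = 17)
g = -2169 (g = (-4799 - 1*(-461))/2 = (-4799 + 461)/2 = (½)*(-4338) = -2169)
X(o(u(-5)))/g = 17/(-2169) = 17*(-1/2169) = -17/2169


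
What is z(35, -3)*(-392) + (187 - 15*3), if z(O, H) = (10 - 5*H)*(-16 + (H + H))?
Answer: 215742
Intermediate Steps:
z(O, H) = (-16 + 2*H)*(10 - 5*H) (z(O, H) = (10 - 5*H)*(-16 + 2*H) = (-16 + 2*H)*(10 - 5*H))
z(35, -3)*(-392) + (187 - 15*3) = (-160 - 10*(-3)² + 100*(-3))*(-392) + (187 - 15*3) = (-160 - 10*9 - 300)*(-392) + (187 - 45) = (-160 - 90 - 300)*(-392) + 142 = -550*(-392) + 142 = 215600 + 142 = 215742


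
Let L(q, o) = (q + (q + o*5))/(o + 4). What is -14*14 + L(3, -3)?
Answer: -205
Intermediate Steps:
L(q, o) = (2*q + 5*o)/(4 + o) (L(q, o) = (q + (q + 5*o))/(4 + o) = (2*q + 5*o)/(4 + o))
-14*14 + L(3, -3) = -14*14 + (2*3 + 5*(-3))/(4 - 3) = -196 + (6 - 15)/1 = -196 + 1*(-9) = -196 - 9 = -205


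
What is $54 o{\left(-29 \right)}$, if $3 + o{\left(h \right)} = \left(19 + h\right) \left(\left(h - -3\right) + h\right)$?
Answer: $29538$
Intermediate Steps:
$o{\left(h \right)} = -3 + \left(3 + 2 h\right) \left(19 + h\right)$ ($o{\left(h \right)} = -3 + \left(19 + h\right) \left(\left(h - -3\right) + h\right) = -3 + \left(19 + h\right) \left(\left(h + 3\right) + h\right) = -3 + \left(19 + h\right) \left(\left(3 + h\right) + h\right) = -3 + \left(19 + h\right) \left(3 + 2 h\right) = -3 + \left(3 + 2 h\right) \left(19 + h\right)$)
$54 o{\left(-29 \right)} = 54 \left(54 + 2 \left(-29\right)^{2} + 41 \left(-29\right)\right) = 54 \left(54 + 2 \cdot 841 - 1189\right) = 54 \left(54 + 1682 - 1189\right) = 54 \cdot 547 = 29538$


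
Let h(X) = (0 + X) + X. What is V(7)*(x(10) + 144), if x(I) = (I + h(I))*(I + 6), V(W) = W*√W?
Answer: 4368*√7 ≈ 11557.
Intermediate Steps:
h(X) = 2*X (h(X) = X + X = 2*X)
V(W) = W^(3/2)
x(I) = 3*I*(6 + I) (x(I) = (I + 2*I)*(I + 6) = (3*I)*(6 + I) = 3*I*(6 + I))
V(7)*(x(10) + 144) = 7^(3/2)*(3*10*(6 + 10) + 144) = (7*√7)*(3*10*16 + 144) = (7*√7)*(480 + 144) = (7*√7)*624 = 4368*√7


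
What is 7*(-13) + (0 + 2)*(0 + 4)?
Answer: -83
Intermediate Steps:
7*(-13) + (0 + 2)*(0 + 4) = -91 + 2*4 = -91 + 8 = -83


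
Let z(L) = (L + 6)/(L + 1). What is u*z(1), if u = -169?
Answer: -1183/2 ≈ -591.50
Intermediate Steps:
z(L) = (6 + L)/(1 + L)
u*z(1) = -169*(6 + 1)/(1 + 1) = -169*7/2 = -1183/2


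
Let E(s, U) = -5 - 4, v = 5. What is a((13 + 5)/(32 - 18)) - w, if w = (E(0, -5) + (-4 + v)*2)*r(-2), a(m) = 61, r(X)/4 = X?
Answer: 5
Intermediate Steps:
E(s, U) = -9
r(X) = 4*X
w = 56 (w = (-9 + (-4 + 5)*2)*(4*(-2)) = (-9 + 1*2)*(-8) = (-9 + 2)*(-8) = -7*(-8) = 56)
a((13 + 5)/(32 - 18)) - w = 61 - 1*56 = 61 - 56 = 5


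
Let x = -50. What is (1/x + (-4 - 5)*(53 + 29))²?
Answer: 1361683801/2500 ≈ 5.4467e+5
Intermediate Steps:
(1/x + (-4 - 5)*(53 + 29))² = (1/(-50) + (-4 - 5)*(53 + 29))² = (-1/50 - 9*82)² = (-1/50 - 738)² = (-36901/50)² = 1361683801/2500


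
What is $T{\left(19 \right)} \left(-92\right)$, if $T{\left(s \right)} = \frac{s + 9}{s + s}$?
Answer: $- \frac{1288}{19} \approx -67.789$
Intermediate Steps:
$T{\left(s \right)} = \frac{9 + s}{2 s}$
$T{\left(19 \right)} \left(-92\right) = \frac{9 + 19}{2 \cdot 19} \left(-92\right) = \frac{1}{2} \cdot \frac{1}{19} \cdot 28 \left(-92\right) = \frac{14}{19} \left(-92\right) = - \frac{1288}{19}$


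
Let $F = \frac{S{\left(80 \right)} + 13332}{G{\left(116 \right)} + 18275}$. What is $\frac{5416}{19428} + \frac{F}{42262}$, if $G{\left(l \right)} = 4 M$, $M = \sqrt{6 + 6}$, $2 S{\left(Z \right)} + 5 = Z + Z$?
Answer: $\frac{2248492034168329}{8065174067418732} - \frac{53638 \sqrt{3}}{7057234874723} \approx 0.27879$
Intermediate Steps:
$S{\left(Z \right)} = - \frac{5}{2} + Z$ ($S{\left(Z \right)} = - \frac{5}{2} + \frac{Z + Z}{2} = - \frac{5}{2} + \frac{2 Z}{2} = - \frac{5}{2} + Z$)
$M = 2 \sqrt{3}$ ($M = \sqrt{12} = 2 \sqrt{3} \approx 3.4641$)
$G{\left(l \right)} = 8 \sqrt{3}$ ($G{\left(l \right)} = 4 \cdot 2 \sqrt{3} = 8 \sqrt{3}$)
$F = \frac{26819}{2 \left(18275 + 8 \sqrt{3}\right)}$ ($F = \frac{\left(- \frac{5}{2} + 80\right) + 13332}{8 \sqrt{3} + 18275} = \frac{\frac{155}{2} + 13332}{18275 + 8 \sqrt{3}} = \frac{26819}{2 \left(18275 + 8 \sqrt{3}\right)} \approx 0.73321$)
$\frac{5416}{19428} + \frac{F}{42262} = \frac{5416}{19428} + \frac{\frac{490117225}{667950866} - \frac{107276 \sqrt{3}}{333975433}}{42262} = 5416 \cdot \frac{1}{19428} + \left(\frac{490117225}{667950866} - \frac{107276 \sqrt{3}}{333975433}\right) \frac{1}{42262} = \frac{1354}{4857} + \left(\frac{28830425}{1660525852876} - \frac{53638 \sqrt{3}}{7057234874723}\right) = \frac{2248492034168329}{8065174067418732} - \frac{53638 \sqrt{3}}{7057234874723}$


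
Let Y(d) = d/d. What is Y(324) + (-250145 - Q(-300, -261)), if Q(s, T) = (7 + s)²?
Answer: -335993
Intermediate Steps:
Y(d) = 1
Y(324) + (-250145 - Q(-300, -261)) = 1 + (-250145 - (7 - 300)²) = 1 + (-250145 - 1*(-293)²) = 1 + (-250145 - 1*85849) = 1 + (-250145 - 85849) = 1 - 335994 = -335993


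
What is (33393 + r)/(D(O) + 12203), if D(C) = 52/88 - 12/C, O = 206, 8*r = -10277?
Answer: 291030311/110612820 ≈ 2.6311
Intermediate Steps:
r = -10277/8 (r = (⅛)*(-10277) = -10277/8 ≈ -1284.6)
D(C) = 13/22 - 12/C (D(C) = 52*(1/88) - 12/C = 13/22 - 12/C)
(33393 + r)/(D(O) + 12203) = (33393 - 10277/8)/((13/22 - 12/206) + 12203) = 256867/(8*((13/22 - 12*1/206) + 12203)) = 256867/(8*((13/22 - 6/103) + 12203)) = 256867/(8*(1207/2266 + 12203)) = 256867/(8*(27653205/2266)) = (256867/8)*(2266/27653205) = 291030311/110612820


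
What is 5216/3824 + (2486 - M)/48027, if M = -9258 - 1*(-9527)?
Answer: 5395555/3826151 ≈ 1.4102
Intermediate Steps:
M = 269 (M = -9258 + 9527 = 269)
5216/3824 + (2486 - M)/48027 = 5216/3824 + (2486 - 1*269)/48027 = 5216*(1/3824) + (2486 - 269)*(1/48027) = 326/239 + 2217*(1/48027) = 326/239 + 739/16009 = 5395555/3826151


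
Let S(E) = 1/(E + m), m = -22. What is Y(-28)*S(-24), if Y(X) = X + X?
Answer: 28/23 ≈ 1.2174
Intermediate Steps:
Y(X) = 2*X
S(E) = 1/(-22 + E) (S(E) = 1/(E - 22) = 1/(-22 + E))
Y(-28)*S(-24) = (2*(-28))/(-22 - 24) = -56/(-46) = -56*(-1/46) = 28/23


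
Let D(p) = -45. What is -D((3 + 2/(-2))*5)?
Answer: 45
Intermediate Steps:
-D((3 + 2/(-2))*5) = -1*(-45) = 45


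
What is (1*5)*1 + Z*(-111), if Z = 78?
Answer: -8653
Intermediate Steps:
(1*5)*1 + Z*(-111) = (1*5)*1 + 78*(-111) = 5*1 - 8658 = 5 - 8658 = -8653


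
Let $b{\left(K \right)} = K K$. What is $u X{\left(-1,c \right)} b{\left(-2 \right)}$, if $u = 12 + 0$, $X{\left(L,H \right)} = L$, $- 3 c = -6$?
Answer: $-48$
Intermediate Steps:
$c = 2$ ($c = \left(- \frac{1}{3}\right) \left(-6\right) = 2$)
$b{\left(K \right)} = K^{2}$
$u = 12$
$u X{\left(-1,c \right)} b{\left(-2 \right)} = 12 \left(-1\right) \left(-2\right)^{2} = \left(-12\right) 4 = -48$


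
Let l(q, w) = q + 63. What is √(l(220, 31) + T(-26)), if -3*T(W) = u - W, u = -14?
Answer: 3*√31 ≈ 16.703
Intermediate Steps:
l(q, w) = 63 + q
T(W) = 14/3 + W/3 (T(W) = -(-14 - W)/3 = 14/3 + W/3)
√(l(220, 31) + T(-26)) = √((63 + 220) + (14/3 + (⅓)*(-26))) = √(283 + (14/3 - 26/3)) = √(283 - 4) = √279 = 3*√31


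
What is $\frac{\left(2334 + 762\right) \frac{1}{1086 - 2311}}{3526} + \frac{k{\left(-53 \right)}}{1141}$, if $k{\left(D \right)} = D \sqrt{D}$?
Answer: $- \frac{36}{50225} - \frac{53 i \sqrt{53}}{1141} \approx -0.00071677 - 0.33816 i$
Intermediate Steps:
$k{\left(D \right)} = D^{\frac{3}{2}}$
$\frac{\left(2334 + 762\right) \frac{1}{1086 - 2311}}{3526} + \frac{k{\left(-53 \right)}}{1141} = \frac{\left(2334 + 762\right) \frac{1}{1086 - 2311}}{3526} + \frac{\left(-53\right)^{\frac{3}{2}}}{1141} = \frac{3096}{-1225} \cdot \frac{1}{3526} + - 53 i \sqrt{53} \cdot \frac{1}{1141} = 3096 \left(- \frac{1}{1225}\right) \frac{1}{3526} - \frac{53 i \sqrt{53}}{1141} = \left(- \frac{3096}{1225}\right) \frac{1}{3526} - \frac{53 i \sqrt{53}}{1141} = - \frac{36}{50225} - \frac{53 i \sqrt{53}}{1141}$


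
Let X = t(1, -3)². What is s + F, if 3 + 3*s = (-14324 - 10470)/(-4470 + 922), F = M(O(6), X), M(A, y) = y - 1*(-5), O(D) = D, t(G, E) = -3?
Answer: 81583/5322 ≈ 15.329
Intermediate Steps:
X = 9 (X = (-3)² = 9)
M(A, y) = 5 + y (M(A, y) = y + 5 = 5 + y)
F = 14 (F = 5 + 9 = 14)
s = 7075/5322 (s = -1 + ((-14324 - 10470)/(-4470 + 922))/3 = -1 + (-24794/(-3548))/3 = -1 + (-24794*(-1/3548))/3 = -1 + (⅓)*(12397/1774) = -1 + 12397/5322 = 7075/5322 ≈ 1.3294)
s + F = 7075/5322 + 14 = 81583/5322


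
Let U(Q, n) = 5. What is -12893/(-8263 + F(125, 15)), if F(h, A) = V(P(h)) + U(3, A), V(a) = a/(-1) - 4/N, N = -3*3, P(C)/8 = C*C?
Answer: 116037/1199318 ≈ 0.096753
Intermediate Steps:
P(C) = 8*C**2 (P(C) = 8*(C*C) = 8*C**2)
N = -9
V(a) = 4/9 - a (V(a) = a/(-1) - 4/(-9) = a*(-1) - 4*(-1/9) = -a + 4/9 = 4/9 - a)
F(h, A) = 49/9 - 8*h**2 (F(h, A) = (4/9 - 8*h**2) + 5 = 49/9 - 8*h**2)
-12893/(-8263 + F(125, 15)) = -12893/(-8263 + (49/9 - 8*125**2)) = -12893/(-8263 + (49/9 - 8*15625)) = -12893/(-8263 + (49/9 - 125000)) = -12893/(-8263 - 1124951/9) = -12893/(-1199318/9) = -12893*(-9/1199318) = 116037/1199318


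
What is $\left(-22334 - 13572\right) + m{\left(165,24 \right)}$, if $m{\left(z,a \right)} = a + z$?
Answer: $-35717$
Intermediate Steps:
$\left(-22334 - 13572\right) + m{\left(165,24 \right)} = \left(-22334 - 13572\right) + \left(24 + 165\right) = -35906 + 189 = -35717$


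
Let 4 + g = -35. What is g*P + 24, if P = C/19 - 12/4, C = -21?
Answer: 3498/19 ≈ 184.11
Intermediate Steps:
g = -39 (g = -4 - 35 = -39)
P = -78/19 (P = -21/19 - 12/4 = -21*1/19 - 12*¼ = -21/19 - 3 = -78/19 ≈ -4.1053)
g*P + 24 = -39*(-78/19) + 24 = 3042/19 + 24 = 3498/19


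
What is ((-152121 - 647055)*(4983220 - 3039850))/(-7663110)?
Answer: 568899144/2807 ≈ 2.0267e+5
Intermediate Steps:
((-152121 - 647055)*(4983220 - 3039850))/(-7663110) = -799176*1943370*(-1/7663110) = -1553094663120*(-1/7663110) = 568899144/2807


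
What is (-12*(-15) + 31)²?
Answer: 44521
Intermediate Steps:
(-12*(-15) + 31)² = (180 + 31)² = 211² = 44521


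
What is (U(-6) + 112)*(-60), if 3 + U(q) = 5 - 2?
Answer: -6720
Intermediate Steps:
U(q) = 0 (U(q) = -3 + (5 - 2) = -3 + 3 = 0)
(U(-6) + 112)*(-60) = (0 + 112)*(-60) = 112*(-60) = -6720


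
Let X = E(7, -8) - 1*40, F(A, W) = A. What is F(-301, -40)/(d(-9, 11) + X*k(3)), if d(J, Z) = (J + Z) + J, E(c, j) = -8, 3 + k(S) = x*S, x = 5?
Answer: 301/583 ≈ 0.51630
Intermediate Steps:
k(S) = -3 + 5*S
d(J, Z) = Z + 2*J
X = -48 (X = -8 - 1*40 = -8 - 40 = -48)
F(-301, -40)/(d(-9, 11) + X*k(3)) = -301/((11 + 2*(-9)) - 48*(-3 + 5*3)) = -301/((11 - 18) - 48*(-3 + 15)) = -301/(-7 - 48*12) = -301/(-7 - 576) = -301/(-583) = -301*(-1/583) = 301/583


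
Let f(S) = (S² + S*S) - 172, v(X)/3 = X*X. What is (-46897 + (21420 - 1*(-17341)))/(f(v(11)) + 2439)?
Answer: -8136/265805 ≈ -0.030609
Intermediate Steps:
v(X) = 3*X² (v(X) = 3*(X*X) = 3*X²)
f(S) = -172 + 2*S² (f(S) = (S² + S²) - 172 = 2*S² - 172 = -172 + 2*S²)
(-46897 + (21420 - 1*(-17341)))/(f(v(11)) + 2439) = (-46897 + (21420 - 1*(-17341)))/((-172 + 2*(3*11²)²) + 2439) = (-46897 + (21420 + 17341))/((-172 + 2*(3*121)²) + 2439) = (-46897 + 38761)/((-172 + 2*363²) + 2439) = -8136/((-172 + 2*131769) + 2439) = -8136/((-172 + 263538) + 2439) = -8136/(263366 + 2439) = -8136/265805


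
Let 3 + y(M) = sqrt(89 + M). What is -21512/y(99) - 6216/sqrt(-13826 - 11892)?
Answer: -64536/179 - 43024*sqrt(47)/179 + 444*I*sqrt(25718)/1837 ≈ -2008.3 + 38.761*I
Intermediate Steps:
y(M) = -3 + sqrt(89 + M)
-21512/y(99) - 6216/sqrt(-13826 - 11892) = -21512/(-3 + sqrt(89 + 99)) - 6216/sqrt(-13826 - 11892) = -21512/(-3 + sqrt(188)) - 6216*(-I*sqrt(25718)/25718) = -21512/(-3 + 2*sqrt(47)) - 6216*(-I*sqrt(25718)/25718) = -21512/(-3 + 2*sqrt(47)) - (-444)*I*sqrt(25718)/1837 = -21512/(-3 + 2*sqrt(47)) + 444*I*sqrt(25718)/1837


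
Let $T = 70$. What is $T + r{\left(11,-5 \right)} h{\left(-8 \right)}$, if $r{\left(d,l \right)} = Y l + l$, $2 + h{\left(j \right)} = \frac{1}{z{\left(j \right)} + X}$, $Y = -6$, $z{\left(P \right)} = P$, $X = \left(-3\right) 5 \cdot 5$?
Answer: $\frac{1635}{83} \approx 19.699$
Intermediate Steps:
$X = -75$ ($X = \left(-15\right) 5 = -75$)
$h{\left(j \right)} = -2 + \frac{1}{-75 + j}$ ($h{\left(j \right)} = -2 + \frac{1}{j - 75} = -2 + \frac{1}{-75 + j}$)
$r{\left(d,l \right)} = - 5 l$ ($r{\left(d,l \right)} = - 6 l + l = - 5 l$)
$T + r{\left(11,-5 \right)} h{\left(-8 \right)} = 70 + \left(-5\right) \left(-5\right) \frac{151 - -16}{-75 - 8} = 70 + 25 \frac{151 + 16}{-83} = 70 + 25 \left(\left(- \frac{1}{83}\right) 167\right) = 70 + 25 \left(- \frac{167}{83}\right) = 70 - \frac{4175}{83} = \frac{1635}{83}$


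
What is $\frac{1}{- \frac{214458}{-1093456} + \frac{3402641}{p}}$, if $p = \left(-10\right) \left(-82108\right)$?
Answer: $\frac{1079104390}{4683564173} \approx 0.2304$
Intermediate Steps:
$p = 821080$
$\frac{1}{- \frac{214458}{-1093456} + \frac{3402641}{p}} = \frac{1}{- \frac{214458}{-1093456} + \frac{3402641}{821080}} = \frac{1}{\left(-214458\right) \left(- \frac{1}{1093456}\right) + 3402641 \cdot \frac{1}{821080}} = \frac{1}{\frac{107229}{546728} + \frac{3402641}{821080}} = \frac{1}{\frac{4683564173}{1079104390}} = \frac{1079104390}{4683564173}$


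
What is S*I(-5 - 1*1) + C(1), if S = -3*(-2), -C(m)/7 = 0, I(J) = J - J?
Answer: 0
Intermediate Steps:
I(J) = 0
C(m) = 0 (C(m) = -7*0 = 0)
S = 6
S*I(-5 - 1*1) + C(1) = 6*0 + 0 = 0 + 0 = 0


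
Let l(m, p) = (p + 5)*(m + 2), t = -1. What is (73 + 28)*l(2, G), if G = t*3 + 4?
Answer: 2424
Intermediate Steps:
G = 1 (G = -1*3 + 4 = -3 + 4 = 1)
l(m, p) = (2 + m)*(5 + p) (l(m, p) = (5 + p)*(2 + m) = (2 + m)*(5 + p))
(73 + 28)*l(2, G) = (73 + 28)*(10 + 2*1 + 5*2 + 2*1) = 101*(10 + 2 + 10 + 2) = 101*24 = 2424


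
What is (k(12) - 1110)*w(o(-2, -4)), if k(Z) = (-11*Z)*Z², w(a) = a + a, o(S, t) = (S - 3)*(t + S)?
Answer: -1207080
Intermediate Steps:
o(S, t) = (-3 + S)*(S + t)
w(a) = 2*a
k(Z) = -11*Z³
(k(12) - 1110)*w(o(-2, -4)) = (-11*12³ - 1110)*(2*((-2)² - 3*(-2) - 3*(-4) - 2*(-4))) = (-11*1728 - 1110)*(2*(4 + 6 + 12 + 8)) = (-19008 - 1110)*(2*30) = -20118*60 = -1207080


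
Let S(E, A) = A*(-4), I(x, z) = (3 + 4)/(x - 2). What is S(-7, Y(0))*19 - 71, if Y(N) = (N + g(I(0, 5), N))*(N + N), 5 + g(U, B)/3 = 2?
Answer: -71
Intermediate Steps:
I(x, z) = 7/(-2 + x)
g(U, B) = -9 (g(U, B) = -15 + 3*2 = -15 + 6 = -9)
Y(N) = 2*N*(-9 + N) (Y(N) = (N - 9)*(N + N) = (-9 + N)*(2*N) = 2*N*(-9 + N))
S(E, A) = -4*A
S(-7, Y(0))*19 - 71 = -8*0*(-9 + 0)*19 - 71 = -8*0*(-9)*19 - 71 = -4*0*19 - 71 = 0*19 - 71 = 0 - 71 = -71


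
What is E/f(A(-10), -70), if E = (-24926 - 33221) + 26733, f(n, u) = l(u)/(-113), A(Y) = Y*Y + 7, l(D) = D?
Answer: -1774891/35 ≈ -50711.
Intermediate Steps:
A(Y) = 7 + Y² (A(Y) = Y² + 7 = 7 + Y²)
f(n, u) = -u/113 (f(n, u) = u/(-113) = u*(-1/113) = -u/113)
E = -31414 (E = -58147 + 26733 = -31414)
E/f(A(-10), -70) = -31414/((-1/113*(-70))) = -31414/70/113 = -31414*113/70 = -1774891/35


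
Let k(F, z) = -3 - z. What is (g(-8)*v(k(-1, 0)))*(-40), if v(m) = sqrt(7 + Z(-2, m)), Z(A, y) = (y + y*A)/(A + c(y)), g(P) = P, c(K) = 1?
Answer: 640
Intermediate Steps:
Z(A, y) = (y + A*y)/(1 + A) (Z(A, y) = (y + y*A)/(A + 1) = (y + A*y)/(1 + A))
v(m) = sqrt(7 + m)
(g(-8)*v(k(-1, 0)))*(-40) = -8*sqrt(7 + (-3 - 1*0))*(-40) = -8*sqrt(7 + (-3 + 0))*(-40) = -8*sqrt(7 - 3)*(-40) = -8*sqrt(4)*(-40) = -8*2*(-40) = -16*(-40) = 640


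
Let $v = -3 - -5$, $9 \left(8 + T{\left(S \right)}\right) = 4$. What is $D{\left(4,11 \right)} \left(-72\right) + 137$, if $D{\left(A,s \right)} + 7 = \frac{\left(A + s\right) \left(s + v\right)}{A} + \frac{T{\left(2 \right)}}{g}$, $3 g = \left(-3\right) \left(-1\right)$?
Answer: $-2325$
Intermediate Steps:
$T{\left(S \right)} = - \frac{68}{9}$ ($T{\left(S \right)} = -8 + \frac{1}{9} \cdot 4 = -8 + \frac{4}{9} = - \frac{68}{9}$)
$g = 1$ ($g = \frac{\left(-3\right) \left(-1\right)}{3} = \frac{1}{3} \cdot 3 = 1$)
$v = 2$ ($v = -3 + 5 = 2$)
$D{\left(A,s \right)} = - \frac{131}{9} + \frac{\left(2 + s\right) \left(A + s\right)}{A}$ ($D{\left(A,s \right)} = -7 + \left(\frac{\left(A + s\right) \left(s + 2\right)}{A} - \frac{68}{9 \cdot 1}\right) = -7 + \left(\frac{\left(A + s\right) \left(2 + s\right)}{A} - \frac{68}{9}\right) = -7 - \left(\frac{68}{9} - \frac{\left(2 + s\right) \left(A + s\right)}{A}\right) = - \frac{131}{9} + \frac{\left(2 + s\right) \left(A + s\right)}{A}$)
$D{\left(4,11 \right)} \left(-72\right) + 137 = \left(- \frac{113}{9} + 11 + \frac{11^{2}}{4} + 2 \cdot 11 \cdot \frac{1}{4}\right) \left(-72\right) + 137 = \left(- \frac{113}{9} + 11 + \frac{1}{4} \cdot 121 + 2 \cdot 11 \cdot \frac{1}{4}\right) \left(-72\right) + 137 = \left(- \frac{113}{9} + 11 + \frac{121}{4} + \frac{11}{2}\right) \left(-72\right) + 137 = \frac{1231}{36} \left(-72\right) + 137 = -2462 + 137 = -2325$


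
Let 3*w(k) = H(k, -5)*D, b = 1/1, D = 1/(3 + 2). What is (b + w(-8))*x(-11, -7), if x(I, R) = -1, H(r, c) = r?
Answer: -7/15 ≈ -0.46667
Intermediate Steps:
D = ⅕ (D = 1/5 = ⅕ ≈ 0.20000)
b = 1
w(k) = k/15 (w(k) = (k*(⅕))/3 = (k/5)/3 = k/15)
(b + w(-8))*x(-11, -7) = (1 + (1/15)*(-8))*(-1) = (1 - 8/15)*(-1) = (7/15)*(-1) = -7/15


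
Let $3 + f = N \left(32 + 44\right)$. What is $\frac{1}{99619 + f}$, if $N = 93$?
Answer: $\frac{1}{106684} \approx 9.3735 \cdot 10^{-6}$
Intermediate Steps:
$f = 7065$ ($f = -3 + 93 \left(32 + 44\right) = -3 + 93 \cdot 76 = -3 + 7068 = 7065$)
$\frac{1}{99619 + f} = \frac{1}{99619 + 7065} = \frac{1}{106684}$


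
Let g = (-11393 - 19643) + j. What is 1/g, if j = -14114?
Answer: -1/45150 ≈ -2.2148e-5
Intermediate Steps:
g = -45150 (g = (-11393 - 19643) - 14114 = -31036 - 14114 = -45150)
1/g = 1/(-45150) = -1/45150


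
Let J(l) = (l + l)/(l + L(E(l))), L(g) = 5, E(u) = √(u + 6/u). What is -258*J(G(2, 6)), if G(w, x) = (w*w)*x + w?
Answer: -13416/31 ≈ -432.77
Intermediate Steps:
G(w, x) = w + x*w² (G(w, x) = w²*x + w = x*w² + w = w + x*w²)
J(l) = 2*l/(5 + l) (J(l) = (l + l)/(l + 5) = (2*l)/(5 + l) = 2*l/(5 + l))
-258*J(G(2, 6)) = -516*2*(1 + 2*6)/(5 + 2*(1 + 2*6)) = -516*2*(1 + 12)/(5 + 2*(1 + 12)) = -516*2*13/(5 + 2*13) = -516*26/(5 + 26) = -516*26/31 = -258*52/31 = -13416/31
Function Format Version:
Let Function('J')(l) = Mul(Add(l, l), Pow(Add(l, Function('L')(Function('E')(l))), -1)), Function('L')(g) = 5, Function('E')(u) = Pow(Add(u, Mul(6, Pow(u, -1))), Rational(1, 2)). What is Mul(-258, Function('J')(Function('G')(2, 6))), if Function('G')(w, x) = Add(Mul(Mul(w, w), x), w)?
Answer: Rational(-13416, 31) ≈ -432.77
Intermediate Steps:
Function('G')(w, x) = Add(w, Mul(x, Pow(w, 2))) (Function('G')(w, x) = Add(Mul(Pow(w, 2), x), w) = Add(Mul(x, Pow(w, 2)), w) = Add(w, Mul(x, Pow(w, 2))))
Function('J')(l) = Mul(2, l, Pow(Add(5, l), -1)) (Function('J')(l) = Mul(Add(l, l), Pow(Add(l, 5), -1)) = Mul(Mul(2, l), Pow(Add(5, l), -1)) = Mul(2, l, Pow(Add(5, l), -1)))
Mul(-258, Function('J')(Function('G')(2, 6))) = Mul(-258, Mul(2, Mul(2, Add(1, Mul(2, 6))), Pow(Add(5, Mul(2, Add(1, Mul(2, 6)))), -1))) = Mul(-258, Mul(2, Mul(2, Add(1, 12)), Pow(Add(5, Mul(2, Add(1, 12))), -1))) = Mul(-258, Mul(2, Mul(2, 13), Pow(Add(5, Mul(2, 13)), -1))) = Mul(-258, Mul(2, 26, Pow(Add(5, 26), -1))) = Mul(-258, Mul(2, 26, Pow(31, -1))) = Mul(-258, Mul(2, 26, Rational(1, 31))) = Mul(-258, Rational(52, 31)) = Rational(-13416, 31)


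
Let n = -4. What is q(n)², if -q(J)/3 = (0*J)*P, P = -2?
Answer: 0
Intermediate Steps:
q(J) = 0 (q(J) = -3*0*J*(-2) = -0*(-2) = -3*0 = 0)
q(n)² = 0² = 0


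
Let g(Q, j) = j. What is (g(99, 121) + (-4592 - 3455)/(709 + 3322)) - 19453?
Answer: -77935339/4031 ≈ -19334.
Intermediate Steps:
(g(99, 121) + (-4592 - 3455)/(709 + 3322)) - 19453 = (121 + (-4592 - 3455)/(709 + 3322)) - 19453 = (121 - 8047/4031) - 19453 = 479704/4031 - 19453 = -77935339/4031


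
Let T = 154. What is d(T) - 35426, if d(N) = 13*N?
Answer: -33424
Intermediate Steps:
d(T) - 35426 = 13*154 - 35426 = 2002 - 35426 = -33424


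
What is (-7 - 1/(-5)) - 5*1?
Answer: -59/5 ≈ -11.800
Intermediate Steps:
(-7 - 1/(-5)) - 5*1 = (-7 - 1*(-⅕)) - 5 = (-7 + ⅕) - 5 = -34/5 - 5 = -59/5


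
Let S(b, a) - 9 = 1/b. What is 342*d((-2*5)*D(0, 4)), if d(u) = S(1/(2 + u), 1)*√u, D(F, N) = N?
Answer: -19836*I*√10 ≈ -62727.0*I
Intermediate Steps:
S(b, a) = 9 + 1/b
d(u) = √u*(11 + u) (d(u) = (9 + 1/(1/(2 + u)))*√u = (9 + (2 + u))*√u = (11 + u)*√u = √u*(11 + u))
342*d((-2*5)*D(0, 4)) = 342*(√(-2*5*4)*(11 - 2*5*4)) = 342*(√(-10*4)*(11 - 10*4)) = 342*(√(-40)*(11 - 40)) = 342*((2*I*√10)*(-29)) = 342*(-58*I*√10) = -19836*I*√10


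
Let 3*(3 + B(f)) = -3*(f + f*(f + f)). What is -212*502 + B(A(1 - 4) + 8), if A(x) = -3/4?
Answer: -852315/8 ≈ -1.0654e+5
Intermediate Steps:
A(x) = -3/4 (A(x) = -3*1/4 = -3/4)
B(f) = -3 - f - 2*f**2 (B(f) = -3 + (-3*(f + f*(f + f)))/3 = -3 + (-3*(f + f*(2*f)))/3 = -3 + (-3*(f + 2*f**2))/3 = -3 + (-6*f**2 - 3*f)/3 = -3 + (-f - 2*f**2) = -3 - f - 2*f**2)
-212*502 + B(A(1 - 4) + 8) = -212*502 + (-3 - (-3/4 + 8) - 2*(-3/4 + 8)**2) = -106424 + (-3 - 1*29/4 - 2*(29/4)**2) = -106424 + (-3 - 29/4 - 2*841/16) = -106424 + (-3 - 29/4 - 841/8) = -106424 - 923/8 = -852315/8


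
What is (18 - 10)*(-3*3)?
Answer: -72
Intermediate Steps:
(18 - 10)*(-3*3) = 8*(-3*3) = 8*(-9) = -72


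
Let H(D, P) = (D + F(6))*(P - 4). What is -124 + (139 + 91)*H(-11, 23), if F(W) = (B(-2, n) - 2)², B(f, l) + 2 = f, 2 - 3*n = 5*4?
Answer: 109126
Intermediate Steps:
n = -6 (n = ⅔ - 5*4/3 = ⅔ - ⅓*20 = ⅔ - 20/3 = -6)
B(f, l) = -2 + f
F(W) = 36 (F(W) = ((-2 - 2) - 2)² = (-4 - 2)² = (-6)² = 36)
H(D, P) = (-4 + P)*(36 + D) (H(D, P) = (D + 36)*(P - 4) = (36 + D)*(-4 + P) = (-4 + P)*(36 + D))
-124 + (139 + 91)*H(-11, 23) = -124 + (139 + 91)*(-144 - 4*(-11) + 36*23 - 11*23) = -124 + 230*(-144 + 44 + 828 - 253) = -124 + 230*475 = -124 + 109250 = 109126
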